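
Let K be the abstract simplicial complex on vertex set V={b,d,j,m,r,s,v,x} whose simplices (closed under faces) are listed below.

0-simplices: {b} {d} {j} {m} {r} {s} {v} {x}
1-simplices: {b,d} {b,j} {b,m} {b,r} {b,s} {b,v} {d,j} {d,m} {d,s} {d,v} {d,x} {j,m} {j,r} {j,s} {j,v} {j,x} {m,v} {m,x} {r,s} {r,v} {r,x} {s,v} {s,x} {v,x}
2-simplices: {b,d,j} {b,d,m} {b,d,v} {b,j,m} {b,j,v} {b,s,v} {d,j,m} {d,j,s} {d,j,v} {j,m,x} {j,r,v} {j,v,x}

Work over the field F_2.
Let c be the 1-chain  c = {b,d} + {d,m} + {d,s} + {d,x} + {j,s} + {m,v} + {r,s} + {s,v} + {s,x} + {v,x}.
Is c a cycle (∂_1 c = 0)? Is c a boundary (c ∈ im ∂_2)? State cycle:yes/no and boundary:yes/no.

n_0=8 n_1=24 n_2=12  [Z2]
∂1: piv[bd,bj,bm,br,bs,bv,dx] rk=7  ker:dj,dm,ds,dv,jm,jr,js,jv,jx,mv,mx,rs,rv,rx,sv,sx,vx
∂2: piv[bdj,bdm,bdv,bjm,bjv,bsv,djs,jmx,jrv,jvx] rk=10  ker:djm,djv
∂1c = {b} + {j} + {r} + {s} + {v} + {x}

cycle:no boundary:no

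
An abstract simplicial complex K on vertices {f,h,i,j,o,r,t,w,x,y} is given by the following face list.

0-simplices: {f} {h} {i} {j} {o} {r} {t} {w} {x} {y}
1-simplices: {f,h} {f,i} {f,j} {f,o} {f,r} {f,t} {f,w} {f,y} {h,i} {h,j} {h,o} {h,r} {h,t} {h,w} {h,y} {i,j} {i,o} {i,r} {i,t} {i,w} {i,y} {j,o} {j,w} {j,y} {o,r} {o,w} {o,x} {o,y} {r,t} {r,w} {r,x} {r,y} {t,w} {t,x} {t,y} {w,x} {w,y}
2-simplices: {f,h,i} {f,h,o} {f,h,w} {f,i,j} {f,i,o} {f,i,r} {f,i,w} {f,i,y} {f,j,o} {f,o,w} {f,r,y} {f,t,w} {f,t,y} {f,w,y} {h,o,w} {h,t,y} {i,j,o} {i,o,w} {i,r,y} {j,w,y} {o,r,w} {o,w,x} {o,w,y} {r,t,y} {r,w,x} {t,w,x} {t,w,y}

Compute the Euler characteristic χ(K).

χ(K)=0

n_0=10 n_1=37 n_2=27
χ=+10−37+27=0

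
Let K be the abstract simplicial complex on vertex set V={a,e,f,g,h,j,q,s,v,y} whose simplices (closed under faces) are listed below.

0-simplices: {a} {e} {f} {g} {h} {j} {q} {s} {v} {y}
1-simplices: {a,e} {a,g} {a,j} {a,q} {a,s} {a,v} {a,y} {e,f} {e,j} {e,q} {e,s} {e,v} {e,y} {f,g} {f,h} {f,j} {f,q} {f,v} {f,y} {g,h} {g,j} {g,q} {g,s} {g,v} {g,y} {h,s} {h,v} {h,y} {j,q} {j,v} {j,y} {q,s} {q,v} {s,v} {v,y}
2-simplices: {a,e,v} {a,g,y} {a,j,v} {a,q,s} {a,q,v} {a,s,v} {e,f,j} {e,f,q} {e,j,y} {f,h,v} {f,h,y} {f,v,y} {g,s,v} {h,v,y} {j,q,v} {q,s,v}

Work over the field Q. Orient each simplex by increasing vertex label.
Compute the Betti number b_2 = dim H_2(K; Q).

n_0=10 n_1=35 n_2=16  [Q]
∂1: piv[ae,ag,aj,aq,as,av,ay,ef,fh] rk=9  ker:ej,eq,es,ev,ey,fg,fj,fq,fv,fy,gh,gj,gq,gs,gv,gy,hs,hv,hy,jq,jv,jy,qs,qv,sv,vy
∂2: piv[aev,agy,ajv,aqs,aqv,asv,efj,efq,ejy,fhv,fhy,fvy,gsv,jqv] rk=14  ker:hvy,qsv
b_2=(16−14)−0=2

b_2=2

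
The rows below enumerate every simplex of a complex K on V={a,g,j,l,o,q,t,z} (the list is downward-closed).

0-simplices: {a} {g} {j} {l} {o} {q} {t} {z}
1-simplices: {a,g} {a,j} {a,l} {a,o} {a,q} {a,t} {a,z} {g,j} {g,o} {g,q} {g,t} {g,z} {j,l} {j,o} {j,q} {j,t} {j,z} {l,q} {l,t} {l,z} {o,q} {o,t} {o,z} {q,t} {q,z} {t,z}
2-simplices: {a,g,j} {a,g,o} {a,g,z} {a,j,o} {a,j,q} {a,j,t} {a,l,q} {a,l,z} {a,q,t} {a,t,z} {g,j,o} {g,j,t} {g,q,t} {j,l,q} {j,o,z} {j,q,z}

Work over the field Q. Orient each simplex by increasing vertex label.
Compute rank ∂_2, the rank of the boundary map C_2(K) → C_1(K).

rank∂_2=15

n_0=8 n_1=26 n_2=16  [Q]
∂1: piv[ag,aj,al,ao,aq,at,az] rk=7  ker:gj,go,gq,gt,gz,jl,jo,jq,jt,jz,lq,lt,lz,oq,ot,oz,qt,qz,tz
∂2: piv[agj,ago,agz,ajo,ajq,ajt,alq,alz,aqt,atz,gjt,gqt,jlq,joz,jqz] rk=15  ker:gjo
rk∂_2=15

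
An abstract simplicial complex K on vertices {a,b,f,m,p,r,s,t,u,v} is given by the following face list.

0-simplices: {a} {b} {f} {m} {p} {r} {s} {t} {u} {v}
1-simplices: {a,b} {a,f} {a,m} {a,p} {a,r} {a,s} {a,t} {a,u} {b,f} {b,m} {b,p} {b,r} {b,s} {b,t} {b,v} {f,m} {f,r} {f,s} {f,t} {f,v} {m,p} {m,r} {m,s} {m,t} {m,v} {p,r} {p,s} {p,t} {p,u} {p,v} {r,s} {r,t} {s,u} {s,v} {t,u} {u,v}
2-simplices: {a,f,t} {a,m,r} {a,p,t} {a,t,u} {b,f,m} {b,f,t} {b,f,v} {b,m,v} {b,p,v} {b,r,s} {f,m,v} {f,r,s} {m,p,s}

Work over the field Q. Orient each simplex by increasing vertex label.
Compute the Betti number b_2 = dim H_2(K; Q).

n_0=10 n_1=36 n_2=13  [Q]
∂1: piv[ab,af,am,ap,ar,as,at,au,bv] rk=9  ker:bf,bm,bp,br,bs,bt,fm,fr,fs,ft,fv,mp,mr,ms,mt,mv,pr,ps,pt,pu,pv,rs,rt,su,sv,tu,uv
∂2: piv[aft,amr,apt,atu,bfm,bft,bfv,bmv,bpv,brs,frs,mps] rk=12  ker:fmv
b_2=(13−12)−0=1

b_2=1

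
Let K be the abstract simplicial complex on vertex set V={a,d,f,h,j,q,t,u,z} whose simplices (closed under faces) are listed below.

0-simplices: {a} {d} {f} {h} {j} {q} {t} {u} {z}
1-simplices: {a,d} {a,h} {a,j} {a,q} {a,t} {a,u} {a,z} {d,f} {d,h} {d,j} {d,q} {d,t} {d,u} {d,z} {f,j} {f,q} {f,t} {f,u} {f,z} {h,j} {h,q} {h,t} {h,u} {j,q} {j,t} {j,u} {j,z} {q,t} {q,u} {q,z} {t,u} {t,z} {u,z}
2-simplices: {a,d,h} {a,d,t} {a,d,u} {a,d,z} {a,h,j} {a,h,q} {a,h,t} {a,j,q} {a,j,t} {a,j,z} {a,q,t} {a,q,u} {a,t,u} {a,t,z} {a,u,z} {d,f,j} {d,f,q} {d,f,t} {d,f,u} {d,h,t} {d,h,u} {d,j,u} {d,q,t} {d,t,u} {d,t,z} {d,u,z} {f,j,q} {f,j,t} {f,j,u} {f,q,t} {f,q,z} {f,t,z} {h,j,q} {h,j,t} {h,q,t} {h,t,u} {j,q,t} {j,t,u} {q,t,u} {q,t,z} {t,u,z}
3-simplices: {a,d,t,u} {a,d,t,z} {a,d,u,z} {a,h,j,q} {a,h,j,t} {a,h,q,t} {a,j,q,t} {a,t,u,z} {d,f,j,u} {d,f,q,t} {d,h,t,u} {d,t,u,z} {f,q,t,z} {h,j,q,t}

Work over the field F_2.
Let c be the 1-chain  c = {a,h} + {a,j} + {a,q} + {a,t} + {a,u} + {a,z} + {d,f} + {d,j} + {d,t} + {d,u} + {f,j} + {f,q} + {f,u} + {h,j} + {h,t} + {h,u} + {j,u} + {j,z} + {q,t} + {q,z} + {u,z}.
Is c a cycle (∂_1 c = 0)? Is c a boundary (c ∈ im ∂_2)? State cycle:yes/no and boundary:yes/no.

cycle:yes boundary:yes

n_0=9 n_1=33 n_2=41 n_3=14  [Z2]
∂1: piv[ad,ah,aj,aq,at,au,az,df] rk=8  ker:dh,dj,dq,dt,du,dz,fj,fq,ft,fu,fz,hj,hq,ht,hu,jq,jt,ju,jz,qt,qu,qz,tu,tz,uz
∂2: piv[adh,adt,adu,adz,ahj,ahq,aht,ajq,ajt,ajz,aqt,aqu,atu,atz,auz,dfj,dfq,dft,dfu,dhu,dju,dqt,fjq,fqz,ftz] rk=25  ker:dht,dtu,dtz,duz,fjt,fju,fqt,hjq,hjt,hqt,htu,jqt,jtu,qtu,qtz,tuz
∂3: piv[adtu,adtz,aduz,ahjq,ahjt,ahqt,ajqt,atuz,dfju,dfqt,dhtu,fqtz] rk=12  ker:dtuz,hjqt
∂1c = 0
c vs im∂2: reduces to 0 ⇒ boundary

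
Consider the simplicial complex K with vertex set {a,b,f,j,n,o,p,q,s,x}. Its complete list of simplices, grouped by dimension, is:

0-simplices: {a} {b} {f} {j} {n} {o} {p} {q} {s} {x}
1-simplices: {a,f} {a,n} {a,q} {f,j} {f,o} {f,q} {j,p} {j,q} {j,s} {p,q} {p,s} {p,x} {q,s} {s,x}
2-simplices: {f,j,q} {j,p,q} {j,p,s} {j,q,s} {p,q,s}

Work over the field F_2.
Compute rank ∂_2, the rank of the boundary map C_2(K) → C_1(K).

n_0=10 n_1=14 n_2=5  [Z2]
∂1: piv[af,an,aq,fj,fo,jp,js,px] rk=8  ker:fq,jq,pq,ps,qs,sx
∂2: piv[fjq,jpq,jps,jqs] rk=4  ker:pqs
rk∂_2=4

rank∂_2=4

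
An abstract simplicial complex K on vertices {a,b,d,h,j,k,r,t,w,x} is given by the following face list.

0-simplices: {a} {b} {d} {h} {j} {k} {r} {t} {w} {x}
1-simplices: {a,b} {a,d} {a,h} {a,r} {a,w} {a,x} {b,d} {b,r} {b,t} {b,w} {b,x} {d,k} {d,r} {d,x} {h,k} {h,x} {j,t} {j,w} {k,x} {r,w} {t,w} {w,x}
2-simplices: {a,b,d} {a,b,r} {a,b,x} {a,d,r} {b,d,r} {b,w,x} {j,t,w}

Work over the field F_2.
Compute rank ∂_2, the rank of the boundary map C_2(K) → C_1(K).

n_0=10 n_1=22 n_2=7  [Z2]
∂1: piv[ab,ad,ah,ar,aw,ax,bt,dk,jt] rk=9  ker:bd,br,bw,bx,dr,dx,hk,hx,jw,kx,rw,tw,wx
∂2: piv[abd,abr,abx,adr,bwx,jtw] rk=6  ker:bdr
rk∂_2=6

rank∂_2=6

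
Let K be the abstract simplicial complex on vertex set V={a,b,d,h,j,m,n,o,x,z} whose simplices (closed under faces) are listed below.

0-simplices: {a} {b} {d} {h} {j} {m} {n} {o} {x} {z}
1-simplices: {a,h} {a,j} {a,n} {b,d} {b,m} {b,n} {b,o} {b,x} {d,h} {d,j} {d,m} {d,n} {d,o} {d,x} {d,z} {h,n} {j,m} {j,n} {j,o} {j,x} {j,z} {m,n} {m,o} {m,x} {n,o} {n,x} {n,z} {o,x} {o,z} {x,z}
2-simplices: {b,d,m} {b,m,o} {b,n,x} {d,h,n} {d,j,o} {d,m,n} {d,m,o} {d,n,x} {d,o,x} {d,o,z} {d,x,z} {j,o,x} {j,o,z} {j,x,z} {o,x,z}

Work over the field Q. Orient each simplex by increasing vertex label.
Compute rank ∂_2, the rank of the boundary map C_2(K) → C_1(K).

rank∂_2=13

n_0=10 n_1=30 n_2=15  [Q]
∂1: piv[ah,aj,an,bd,bm,bn,bo,bx,dz] rk=9  ker:dh,dj,dm,dn,do,dx,hn,jm,jn,jo,jx,jz,mn,mo,mx,no,nx,nz,ox,oz,xz
∂2: piv[bdm,bmo,bnx,dhn,djo,dmn,dmo,dnx,dox,doz,dxz,jox,joz] rk=13  ker:jxz,oxz
rk∂_2=13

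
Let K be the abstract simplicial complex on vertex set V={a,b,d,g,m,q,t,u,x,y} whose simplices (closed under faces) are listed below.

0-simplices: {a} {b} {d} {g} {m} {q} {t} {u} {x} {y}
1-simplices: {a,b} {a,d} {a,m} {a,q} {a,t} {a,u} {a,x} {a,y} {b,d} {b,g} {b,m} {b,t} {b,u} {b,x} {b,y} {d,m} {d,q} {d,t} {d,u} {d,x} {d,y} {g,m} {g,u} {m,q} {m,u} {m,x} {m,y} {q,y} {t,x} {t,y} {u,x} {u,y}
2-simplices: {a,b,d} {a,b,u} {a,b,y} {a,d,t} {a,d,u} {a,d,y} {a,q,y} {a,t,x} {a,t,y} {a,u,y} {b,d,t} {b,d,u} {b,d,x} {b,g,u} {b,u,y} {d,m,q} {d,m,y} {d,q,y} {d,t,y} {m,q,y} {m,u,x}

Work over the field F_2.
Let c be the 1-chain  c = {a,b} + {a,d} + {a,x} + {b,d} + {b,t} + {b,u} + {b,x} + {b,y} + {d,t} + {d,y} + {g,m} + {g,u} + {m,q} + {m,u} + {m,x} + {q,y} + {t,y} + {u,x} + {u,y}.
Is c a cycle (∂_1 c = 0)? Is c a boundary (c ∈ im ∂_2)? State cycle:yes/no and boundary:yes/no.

cycle:no boundary:no

n_0=10 n_1=32 n_2=21  [Z2]
∂1: piv[ab,ad,am,aq,at,au,ax,ay,bg] rk=9  ker:bd,bm,bt,bu,bx,by,dm,dq,dt,du,dx,dy,gm,gu,mq,mu,mx,my,qy,tx,ty,ux,uy
∂2: piv[abd,abu,aby,adt,adu,ady,aqy,atx,aty,auy,bdt,bdx,bgu,dmq,dmy,dqy,mux] rk=17  ker:bdu,buy,dty,mqy
∂1c = {a} + {t} + {u} + {y}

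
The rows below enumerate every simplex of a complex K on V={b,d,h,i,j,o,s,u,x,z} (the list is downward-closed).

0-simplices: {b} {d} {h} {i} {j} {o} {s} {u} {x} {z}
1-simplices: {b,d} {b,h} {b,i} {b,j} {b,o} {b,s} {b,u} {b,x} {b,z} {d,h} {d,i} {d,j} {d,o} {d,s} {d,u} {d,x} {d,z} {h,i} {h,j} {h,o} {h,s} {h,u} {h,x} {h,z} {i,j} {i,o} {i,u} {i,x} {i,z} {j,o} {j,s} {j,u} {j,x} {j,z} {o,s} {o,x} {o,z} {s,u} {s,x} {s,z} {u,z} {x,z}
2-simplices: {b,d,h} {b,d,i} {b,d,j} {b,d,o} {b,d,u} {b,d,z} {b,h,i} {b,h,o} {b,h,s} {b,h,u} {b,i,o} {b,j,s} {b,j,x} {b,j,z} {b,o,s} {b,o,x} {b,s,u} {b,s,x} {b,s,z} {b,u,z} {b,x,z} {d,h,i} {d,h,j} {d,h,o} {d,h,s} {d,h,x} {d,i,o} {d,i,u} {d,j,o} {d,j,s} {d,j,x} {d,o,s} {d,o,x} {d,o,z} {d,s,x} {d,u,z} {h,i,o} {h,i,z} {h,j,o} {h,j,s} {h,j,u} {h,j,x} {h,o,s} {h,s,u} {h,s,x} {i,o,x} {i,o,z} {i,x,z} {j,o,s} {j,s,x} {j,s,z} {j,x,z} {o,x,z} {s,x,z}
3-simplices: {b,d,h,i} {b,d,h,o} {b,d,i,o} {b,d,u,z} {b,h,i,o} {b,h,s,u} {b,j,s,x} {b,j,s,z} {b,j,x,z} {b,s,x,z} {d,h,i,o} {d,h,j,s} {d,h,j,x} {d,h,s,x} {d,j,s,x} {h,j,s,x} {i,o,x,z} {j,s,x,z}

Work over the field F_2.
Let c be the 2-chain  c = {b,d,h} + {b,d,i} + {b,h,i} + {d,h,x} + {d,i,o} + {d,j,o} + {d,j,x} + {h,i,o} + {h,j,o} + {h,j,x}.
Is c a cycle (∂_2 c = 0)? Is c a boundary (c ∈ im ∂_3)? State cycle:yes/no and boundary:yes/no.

cycle:yes boundary:no

n_0=10 n_1=42 n_2=54 n_3=18  [Z2]
∂1: piv[bd,bh,bi,bj,bo,bs,bu,bx,bz] rk=9  ker:dh,di,dj,do,ds,du,dx,dz,hi,hj,ho,hs,hu,hx,hz,ij,io,iu,ix,iz,jo,js,ju,jx,jz,os,ox,oz,su,sx,sz,uz,xz
∂2: piv[bdh,bdi,bdj,bdo,bdu,bdz,bhi,bho,bhs,bhu,bio,bjs,bjx,bjz,bos,box,bsu,bsx,bsz,buz,bxz,dhj,dhs,dhx,diu,djo,djx,doz,hiz,hju,iox,ioz] rk=32  ker:dhi,dho,dio,djs,dos,dox,dsx,duz,hio,hjo,hjs,hjx,hos,hsu,hsx,ixz,jos,jsx,jsz,jxz,oxz,sxz
∂3: piv[bdhi,bdho,bdio,bduz,bhio,bhsu,bjsx,bjsz,bjxz,bsxz,dhjs,dhjx,dhsx,djsx,ioxz] rk=15  ker:dhio,hjsx,jsxz
∂2c = 0
c vs im∂3: residual ≠ 0 ⇒ not boundary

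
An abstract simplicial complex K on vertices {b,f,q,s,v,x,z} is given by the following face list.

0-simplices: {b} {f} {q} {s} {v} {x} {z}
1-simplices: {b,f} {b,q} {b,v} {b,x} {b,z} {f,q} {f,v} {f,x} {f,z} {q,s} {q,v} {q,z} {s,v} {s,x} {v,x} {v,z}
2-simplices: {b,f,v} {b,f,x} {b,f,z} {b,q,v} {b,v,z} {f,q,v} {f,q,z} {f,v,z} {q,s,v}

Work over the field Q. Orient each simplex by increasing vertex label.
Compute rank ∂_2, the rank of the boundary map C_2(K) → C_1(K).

rank∂_2=8

n_0=7 n_1=16 n_2=9  [Q]
∂1: piv[bf,bq,bv,bx,bz,qs] rk=6  ker:fq,fv,fx,fz,qv,qz,sv,sx,vx,vz
∂2: piv[bfv,bfx,bfz,bqv,bvz,fqv,fqz,qsv] rk=8  ker:fvz
rk∂_2=8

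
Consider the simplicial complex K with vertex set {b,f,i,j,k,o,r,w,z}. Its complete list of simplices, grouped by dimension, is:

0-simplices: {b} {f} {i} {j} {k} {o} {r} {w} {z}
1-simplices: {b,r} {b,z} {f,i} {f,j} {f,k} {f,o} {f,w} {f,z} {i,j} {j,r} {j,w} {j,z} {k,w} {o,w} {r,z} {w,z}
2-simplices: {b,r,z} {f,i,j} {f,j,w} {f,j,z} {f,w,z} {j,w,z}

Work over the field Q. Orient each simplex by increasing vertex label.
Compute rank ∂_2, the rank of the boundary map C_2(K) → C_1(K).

n_0=9 n_1=16 n_2=6  [Q]
∂1: piv[br,bz,fi,fj,fk,fo,fw,fz] rk=8  ker:ij,jr,jw,jz,kw,ow,rz,wz
∂2: piv[brz,fij,fjw,fjz,fwz] rk=5  ker:jwz
rk∂_2=5

rank∂_2=5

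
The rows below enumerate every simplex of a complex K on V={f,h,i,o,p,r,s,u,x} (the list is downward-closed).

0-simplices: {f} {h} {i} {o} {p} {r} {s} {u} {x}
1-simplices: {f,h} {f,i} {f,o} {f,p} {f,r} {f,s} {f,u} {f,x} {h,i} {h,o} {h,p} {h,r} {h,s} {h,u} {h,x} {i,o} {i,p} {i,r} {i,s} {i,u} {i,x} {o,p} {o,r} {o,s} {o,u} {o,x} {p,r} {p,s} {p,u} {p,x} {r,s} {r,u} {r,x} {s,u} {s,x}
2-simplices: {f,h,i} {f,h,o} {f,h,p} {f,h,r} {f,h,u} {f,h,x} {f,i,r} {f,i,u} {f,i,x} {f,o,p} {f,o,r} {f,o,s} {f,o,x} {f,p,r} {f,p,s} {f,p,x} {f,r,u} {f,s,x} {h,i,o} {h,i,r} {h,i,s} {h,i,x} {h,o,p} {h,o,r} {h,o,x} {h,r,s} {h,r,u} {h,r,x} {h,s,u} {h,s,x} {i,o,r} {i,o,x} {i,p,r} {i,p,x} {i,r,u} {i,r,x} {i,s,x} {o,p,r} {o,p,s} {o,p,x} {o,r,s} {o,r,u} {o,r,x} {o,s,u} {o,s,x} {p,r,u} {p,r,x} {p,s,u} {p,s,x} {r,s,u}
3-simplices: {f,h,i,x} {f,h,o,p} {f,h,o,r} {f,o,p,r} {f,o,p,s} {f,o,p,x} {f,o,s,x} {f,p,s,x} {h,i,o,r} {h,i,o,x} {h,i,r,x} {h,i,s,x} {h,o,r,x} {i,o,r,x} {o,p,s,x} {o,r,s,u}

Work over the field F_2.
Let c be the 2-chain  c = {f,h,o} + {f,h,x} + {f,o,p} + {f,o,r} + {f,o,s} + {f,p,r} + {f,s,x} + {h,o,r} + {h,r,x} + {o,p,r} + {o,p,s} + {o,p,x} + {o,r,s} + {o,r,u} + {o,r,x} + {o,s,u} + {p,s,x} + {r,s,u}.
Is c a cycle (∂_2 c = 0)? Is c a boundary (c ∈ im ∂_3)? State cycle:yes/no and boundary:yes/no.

n_0=9 n_1=35 n_2=50 n_3=16  [Z2]
∂1: piv[fh,fi,fo,fp,fr,fs,fu,fx] rk=8  ker:hi,ho,hp,hr,hs,hu,hx,io,ip,ir,is,iu,ix,op,or,os,ou,ox,pr,ps,pu,px,rs,ru,rx,su,sx
∂2: piv[fhi,fho,fhp,fhr,fhu,fhx,fir,fiu,fix,fop,for,fos,fox,fpr,fps,fpx,fru,fsx,hio,his,hrs,hrx,hsu,hsx,ipr,oru,pru] rk=27  ker:hir,hix,hop,hor,hox,hru,ior,iox,ipx,iru,irx,isx,opr,ops,opx,ors,orx,osu,osx,prx,psu,psx,rsu
∂3: piv[fhix,fhop,fhor,fopr,fops,fopx,fosx,fpsx,hior,hiox,hirx,hisx,horx,orsu] rk=14  ker:iorx,opsx
∂2c = 0
c vs im∂3: residual ≠ 0 ⇒ not boundary

cycle:yes boundary:no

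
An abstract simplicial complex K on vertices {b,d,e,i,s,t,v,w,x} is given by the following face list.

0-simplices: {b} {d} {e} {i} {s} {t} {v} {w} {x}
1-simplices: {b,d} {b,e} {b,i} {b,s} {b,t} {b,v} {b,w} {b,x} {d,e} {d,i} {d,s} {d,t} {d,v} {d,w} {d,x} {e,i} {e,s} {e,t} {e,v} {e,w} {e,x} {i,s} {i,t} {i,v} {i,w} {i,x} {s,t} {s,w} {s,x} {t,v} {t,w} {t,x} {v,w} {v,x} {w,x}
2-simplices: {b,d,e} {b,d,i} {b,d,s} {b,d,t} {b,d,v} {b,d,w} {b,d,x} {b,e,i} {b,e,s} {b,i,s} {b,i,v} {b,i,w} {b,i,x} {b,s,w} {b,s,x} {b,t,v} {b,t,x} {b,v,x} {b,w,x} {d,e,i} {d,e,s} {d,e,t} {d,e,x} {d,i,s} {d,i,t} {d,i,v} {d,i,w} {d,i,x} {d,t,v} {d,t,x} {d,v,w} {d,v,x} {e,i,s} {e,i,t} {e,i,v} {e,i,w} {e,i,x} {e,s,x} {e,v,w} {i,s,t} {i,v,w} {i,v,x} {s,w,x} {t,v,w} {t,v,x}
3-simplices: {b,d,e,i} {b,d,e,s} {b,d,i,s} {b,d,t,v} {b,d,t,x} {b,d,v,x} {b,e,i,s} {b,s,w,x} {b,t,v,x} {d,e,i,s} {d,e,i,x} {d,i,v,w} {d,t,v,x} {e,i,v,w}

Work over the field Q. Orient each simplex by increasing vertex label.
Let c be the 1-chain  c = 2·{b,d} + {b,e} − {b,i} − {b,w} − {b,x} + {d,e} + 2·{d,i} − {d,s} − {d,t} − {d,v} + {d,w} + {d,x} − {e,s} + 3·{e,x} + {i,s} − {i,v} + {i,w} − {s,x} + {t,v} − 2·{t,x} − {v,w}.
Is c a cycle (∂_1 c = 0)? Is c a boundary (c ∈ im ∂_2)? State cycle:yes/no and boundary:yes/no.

n_0=9 n_1=35 n_2=45 n_3=14  [Q]
∂1: piv[bd,be,bi,bs,bt,bv,bw,bx] rk=8  ker:de,di,ds,dt,dv,dw,dx,ei,es,et,ev,ew,ex,is,it,iv,iw,ix,st,sw,sx,tv,tw,tx,vw,vx,wx
∂2: piv[bde,bdi,bds,bdt,bdv,bdw,bdx,bei,bes,bis,biv,biw,bix,bsw,bsx,btv,btx,bvx,bwx,det,dex,dit,dvw,eiv,eiw,ist,tvw] rk=27  ker:dei,des,dis,div,diw,dix,dtv,dtx,dvx,eis,eit,eix,esx,evw,ivw,ivx,swx,tvx
∂3: piv[bdei,bdes,bdis,bdtv,bdtx,bdvx,beis,bswx,btvx,deix,divw,eivw] rk=12  ker:deis,dtvx
∂1c = 0
c vs im∂2: reduces to 0 ⇒ boundary

cycle:yes boundary:yes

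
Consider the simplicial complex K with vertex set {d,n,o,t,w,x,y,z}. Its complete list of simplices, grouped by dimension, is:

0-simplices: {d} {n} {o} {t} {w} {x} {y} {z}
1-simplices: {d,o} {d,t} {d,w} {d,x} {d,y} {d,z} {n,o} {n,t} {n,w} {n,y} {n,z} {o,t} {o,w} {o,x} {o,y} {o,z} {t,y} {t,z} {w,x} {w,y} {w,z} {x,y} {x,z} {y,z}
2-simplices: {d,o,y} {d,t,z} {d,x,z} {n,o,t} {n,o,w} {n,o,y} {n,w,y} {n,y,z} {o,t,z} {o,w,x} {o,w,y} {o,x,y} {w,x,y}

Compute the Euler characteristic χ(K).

n_0=8 n_1=24 n_2=13
χ=+8−24+13=-3

χ(K)=-3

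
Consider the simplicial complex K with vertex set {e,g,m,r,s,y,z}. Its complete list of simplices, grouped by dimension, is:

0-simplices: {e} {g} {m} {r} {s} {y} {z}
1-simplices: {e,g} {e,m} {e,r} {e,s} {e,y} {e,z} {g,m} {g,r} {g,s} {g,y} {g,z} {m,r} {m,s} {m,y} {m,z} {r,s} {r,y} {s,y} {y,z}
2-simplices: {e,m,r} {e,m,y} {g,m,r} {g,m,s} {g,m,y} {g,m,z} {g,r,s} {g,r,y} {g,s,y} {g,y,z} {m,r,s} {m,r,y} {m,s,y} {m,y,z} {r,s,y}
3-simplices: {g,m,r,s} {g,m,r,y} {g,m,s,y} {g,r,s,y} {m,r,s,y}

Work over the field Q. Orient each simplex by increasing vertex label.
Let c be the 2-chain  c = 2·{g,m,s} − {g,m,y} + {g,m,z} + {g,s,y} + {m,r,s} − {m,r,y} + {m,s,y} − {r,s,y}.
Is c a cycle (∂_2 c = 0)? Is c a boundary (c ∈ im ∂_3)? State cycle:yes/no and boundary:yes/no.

n_0=7 n_1=19 n_2=15 n_3=5  [Q]
∂1: piv[eg,em,er,es,ey,ez] rk=6  ker:gm,gr,gs,gy,gz,mr,ms,my,mz,rs,ry,sy,yz
∂2: piv[emr,emy,gmr,gms,gmy,gmz,grs,gry,gsy,gyz] rk=10  ker:mrs,mry,msy,myz,rsy
∂3: piv[gmrs,gmry,gmsy,grsy] rk=4  ker:mrsy
∂2c = 2·{g,m} − {g,s} − {g,z} + 2·{m,s} − {m,y} + {m,z} + {s,y}

cycle:no boundary:no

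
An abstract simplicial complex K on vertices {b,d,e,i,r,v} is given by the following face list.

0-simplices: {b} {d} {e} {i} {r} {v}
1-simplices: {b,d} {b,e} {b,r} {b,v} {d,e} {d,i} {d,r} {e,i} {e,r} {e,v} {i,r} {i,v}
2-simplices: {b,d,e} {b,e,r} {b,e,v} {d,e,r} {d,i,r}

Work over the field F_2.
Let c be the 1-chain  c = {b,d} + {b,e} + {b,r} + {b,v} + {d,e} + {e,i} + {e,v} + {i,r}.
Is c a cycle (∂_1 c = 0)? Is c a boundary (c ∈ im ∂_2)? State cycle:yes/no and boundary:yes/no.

cycle:yes boundary:no

n_0=6 n_1=12 n_2=5  [Z2]
∂1: piv[bd,be,br,bv,di] rk=5  ker:de,dr,ei,er,ev,ir,iv
∂2: piv[bde,ber,bev,der,dir] rk=5
∂1c = 0
c vs im∂2: residual ≠ 0 ⇒ not boundary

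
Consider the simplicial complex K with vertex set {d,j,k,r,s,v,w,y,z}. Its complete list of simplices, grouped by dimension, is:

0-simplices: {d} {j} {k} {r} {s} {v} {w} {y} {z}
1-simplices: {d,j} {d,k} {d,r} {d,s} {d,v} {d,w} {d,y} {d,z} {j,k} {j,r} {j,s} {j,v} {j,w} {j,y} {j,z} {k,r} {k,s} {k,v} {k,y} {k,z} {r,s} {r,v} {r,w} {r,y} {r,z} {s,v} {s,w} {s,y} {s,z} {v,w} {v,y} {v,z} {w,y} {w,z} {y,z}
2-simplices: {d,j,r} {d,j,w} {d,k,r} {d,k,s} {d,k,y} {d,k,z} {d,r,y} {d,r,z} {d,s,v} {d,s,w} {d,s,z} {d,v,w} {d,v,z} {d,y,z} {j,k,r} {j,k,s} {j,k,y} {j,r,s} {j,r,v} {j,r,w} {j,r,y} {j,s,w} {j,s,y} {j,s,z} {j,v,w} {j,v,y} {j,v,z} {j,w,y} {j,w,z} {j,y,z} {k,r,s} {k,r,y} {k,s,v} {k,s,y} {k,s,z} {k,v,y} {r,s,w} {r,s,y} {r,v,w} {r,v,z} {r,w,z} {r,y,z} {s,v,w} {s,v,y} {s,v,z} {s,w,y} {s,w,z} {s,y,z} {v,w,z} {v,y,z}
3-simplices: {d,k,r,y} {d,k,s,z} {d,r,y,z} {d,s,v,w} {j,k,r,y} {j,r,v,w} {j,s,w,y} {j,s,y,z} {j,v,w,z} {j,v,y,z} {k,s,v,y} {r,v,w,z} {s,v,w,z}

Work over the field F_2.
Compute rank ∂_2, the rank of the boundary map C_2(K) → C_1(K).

rank∂_2=27

n_0=9 n_1=35 n_2=50 n_3=13  [Z2]
∂1: piv[dj,dk,dr,ds,dv,dw,dy,dz] rk=8  ker:jk,jr,js,jv,jw,jy,jz,kr,ks,kv,ky,kz,rs,rv,rw,ry,rz,sv,sw,sy,sz,vw,vy,vz,wy,wz,yz
∂2: piv[djr,djw,dkr,dks,dky,dkz,dry,drz,dsv,dsw,dsz,dvw,dvz,dyz,jkr,jks,jky,jrs,jrv,jrw,jsy,jsz,jvw,jvy,jwy,jwz,ksv] rk=27  ker:jry,jsw,jvz,jyz,krs,kry,ksy,ksz,kvy,rsw,rsy,rvw,rvz,rwz,ryz,svw,svy,svz,swy,swz,syz,vwz,vyz
∂3: piv[dkry,dksz,dryz,dsvw,jkry,jrvw,jswy,jsyz,jvwz,jvyz,ksvy,rvwz,svwz] rk=13
rk∂_2=27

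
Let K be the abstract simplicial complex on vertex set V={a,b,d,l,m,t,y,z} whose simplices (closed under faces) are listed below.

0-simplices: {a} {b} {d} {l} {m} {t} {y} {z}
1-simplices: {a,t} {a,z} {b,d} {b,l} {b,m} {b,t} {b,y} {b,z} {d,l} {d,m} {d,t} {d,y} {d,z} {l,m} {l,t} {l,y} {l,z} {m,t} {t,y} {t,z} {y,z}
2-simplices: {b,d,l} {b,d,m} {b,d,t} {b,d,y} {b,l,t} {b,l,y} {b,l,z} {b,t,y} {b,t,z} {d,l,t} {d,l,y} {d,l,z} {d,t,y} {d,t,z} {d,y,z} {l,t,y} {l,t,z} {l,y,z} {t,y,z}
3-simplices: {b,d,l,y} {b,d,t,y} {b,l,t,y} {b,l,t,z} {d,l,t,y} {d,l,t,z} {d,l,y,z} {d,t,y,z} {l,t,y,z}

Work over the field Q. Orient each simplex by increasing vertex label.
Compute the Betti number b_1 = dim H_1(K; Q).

b_1=3

n_0=8 n_1=21 n_2=19 n_3=9  [Q]
∂1: piv[at,az,bd,bl,bm,bt,by] rk=7  ker:bz,dl,dm,dt,dy,dz,lm,lt,ly,lz,mt,ty,tz,yz
∂2: piv[bdl,bdm,bdt,bdy,blt,bly,blz,bty,btz,dlz,dyz] rk=11  ker:dlt,dly,dty,dtz,lty,ltz,lyz,tyz
∂3: piv[bdly,bdty,blty,bltz,dlty,dltz,dlyz,dtyz] rk=8  ker:ltyz
b_1=(21−7)−11=3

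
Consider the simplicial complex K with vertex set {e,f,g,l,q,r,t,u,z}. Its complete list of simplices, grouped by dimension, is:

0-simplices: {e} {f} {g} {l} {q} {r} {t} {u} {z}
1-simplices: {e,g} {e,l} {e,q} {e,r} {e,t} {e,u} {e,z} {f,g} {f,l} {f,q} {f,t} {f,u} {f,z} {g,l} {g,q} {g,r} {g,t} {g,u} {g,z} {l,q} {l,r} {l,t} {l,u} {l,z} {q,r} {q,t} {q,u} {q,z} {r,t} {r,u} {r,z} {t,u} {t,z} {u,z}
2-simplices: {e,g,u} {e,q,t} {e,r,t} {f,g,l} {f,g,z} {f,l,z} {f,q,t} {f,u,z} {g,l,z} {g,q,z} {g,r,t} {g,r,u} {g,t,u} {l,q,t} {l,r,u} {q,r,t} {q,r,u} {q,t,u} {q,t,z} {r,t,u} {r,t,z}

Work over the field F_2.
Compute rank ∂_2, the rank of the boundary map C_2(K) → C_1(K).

rank∂_2=18

n_0=9 n_1=34 n_2=21  [Z2]
∂1: piv[eg,el,eq,er,et,eu,ez,fg] rk=8  ker:fl,fq,ft,fu,fz,gl,gq,gr,gt,gu,gz,lq,lr,lt,lu,lz,qr,qt,qu,qz,rt,ru,rz,tu,tz,uz
∂2: piv[egu,eqt,ert,fgl,fgz,flz,fqt,fuz,gqz,grt,gru,gtu,lqt,lru,qrt,qru,qtz,rtz] rk=18  ker:glz,qtu,rtu
rk∂_2=18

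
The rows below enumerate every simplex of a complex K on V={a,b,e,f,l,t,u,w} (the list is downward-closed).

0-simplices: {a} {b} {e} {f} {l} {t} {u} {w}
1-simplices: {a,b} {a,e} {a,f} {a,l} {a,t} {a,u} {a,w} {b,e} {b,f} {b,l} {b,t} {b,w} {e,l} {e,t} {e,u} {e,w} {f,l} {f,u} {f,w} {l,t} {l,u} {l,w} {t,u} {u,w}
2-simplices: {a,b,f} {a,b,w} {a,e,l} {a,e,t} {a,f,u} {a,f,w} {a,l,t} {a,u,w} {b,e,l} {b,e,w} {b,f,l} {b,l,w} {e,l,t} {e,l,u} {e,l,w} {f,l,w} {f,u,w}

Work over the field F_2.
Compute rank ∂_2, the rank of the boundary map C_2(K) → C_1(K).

rank∂_2=13

n_0=8 n_1=24 n_2=17  [Z2]
∂1: piv[ab,ae,af,al,at,au,aw] rk=7  ker:be,bf,bl,bt,bw,el,et,eu,ew,fl,fu,fw,lt,lu,lw,tu,uw
∂2: piv[abf,abw,ael,aet,afu,afw,alt,auw,bel,bew,bfl,blw,elu] rk=13  ker:elt,elw,flw,fuw
rk∂_2=13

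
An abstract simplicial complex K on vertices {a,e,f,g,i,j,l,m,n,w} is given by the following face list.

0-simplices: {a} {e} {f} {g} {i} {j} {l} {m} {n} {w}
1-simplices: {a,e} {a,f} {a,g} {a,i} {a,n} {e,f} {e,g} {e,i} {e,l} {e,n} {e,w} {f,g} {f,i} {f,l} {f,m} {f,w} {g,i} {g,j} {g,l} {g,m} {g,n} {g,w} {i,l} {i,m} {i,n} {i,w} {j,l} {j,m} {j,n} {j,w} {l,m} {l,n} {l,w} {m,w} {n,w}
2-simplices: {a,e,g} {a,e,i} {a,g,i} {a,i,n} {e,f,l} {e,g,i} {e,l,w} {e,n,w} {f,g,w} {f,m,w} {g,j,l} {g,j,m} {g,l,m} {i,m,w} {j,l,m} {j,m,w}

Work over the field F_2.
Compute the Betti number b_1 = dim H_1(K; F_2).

b_1=12

n_0=10 n_1=35 n_2=16  [Z2]
∂1: piv[ae,af,ag,ai,an,el,ew,fm,gj] rk=9  ker:ef,eg,ei,en,fg,fi,fl,fw,gi,gl,gm,gn,gw,il,im,in,iw,jl,jm,jn,jw,lm,ln,lw,mw,nw
∂2: piv[aeg,aei,agi,ain,efl,elw,enw,fgw,fmw,gjl,gjm,glm,imw,jmw] rk=14  ker:egi,jlm
b_1=(35−9)−14=12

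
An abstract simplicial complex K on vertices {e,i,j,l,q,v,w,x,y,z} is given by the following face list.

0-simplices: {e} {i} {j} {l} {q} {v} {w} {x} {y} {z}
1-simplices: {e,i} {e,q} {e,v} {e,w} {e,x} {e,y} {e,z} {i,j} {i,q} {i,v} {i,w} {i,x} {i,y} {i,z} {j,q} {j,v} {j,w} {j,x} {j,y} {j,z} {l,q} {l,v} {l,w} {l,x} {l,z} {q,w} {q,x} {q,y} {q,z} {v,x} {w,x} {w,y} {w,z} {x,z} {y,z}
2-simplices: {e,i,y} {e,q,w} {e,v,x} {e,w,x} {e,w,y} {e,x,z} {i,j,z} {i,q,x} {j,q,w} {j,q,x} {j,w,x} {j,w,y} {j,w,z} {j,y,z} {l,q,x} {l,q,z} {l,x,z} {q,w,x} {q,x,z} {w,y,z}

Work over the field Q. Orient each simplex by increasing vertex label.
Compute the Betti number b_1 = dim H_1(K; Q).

n_0=10 n_1=35 n_2=20  [Q]
∂1: piv[ei,eq,ev,ew,ex,ey,ez,ij,lq] rk=9  ker:iq,iv,iw,ix,iy,iz,jq,jv,jw,jx,jy,jz,lv,lw,lx,lz,qw,qx,qy,qz,vx,wx,wy,wz,xz,yz
∂2: piv[eiy,eqw,evx,ewx,ewy,exz,ijz,iqx,jqw,jqx,jwx,jwy,jwz,jyz,lqx,lqz,lxz] rk=17  ker:qwx,qxz,wyz
b_1=(35−9)−17=9

b_1=9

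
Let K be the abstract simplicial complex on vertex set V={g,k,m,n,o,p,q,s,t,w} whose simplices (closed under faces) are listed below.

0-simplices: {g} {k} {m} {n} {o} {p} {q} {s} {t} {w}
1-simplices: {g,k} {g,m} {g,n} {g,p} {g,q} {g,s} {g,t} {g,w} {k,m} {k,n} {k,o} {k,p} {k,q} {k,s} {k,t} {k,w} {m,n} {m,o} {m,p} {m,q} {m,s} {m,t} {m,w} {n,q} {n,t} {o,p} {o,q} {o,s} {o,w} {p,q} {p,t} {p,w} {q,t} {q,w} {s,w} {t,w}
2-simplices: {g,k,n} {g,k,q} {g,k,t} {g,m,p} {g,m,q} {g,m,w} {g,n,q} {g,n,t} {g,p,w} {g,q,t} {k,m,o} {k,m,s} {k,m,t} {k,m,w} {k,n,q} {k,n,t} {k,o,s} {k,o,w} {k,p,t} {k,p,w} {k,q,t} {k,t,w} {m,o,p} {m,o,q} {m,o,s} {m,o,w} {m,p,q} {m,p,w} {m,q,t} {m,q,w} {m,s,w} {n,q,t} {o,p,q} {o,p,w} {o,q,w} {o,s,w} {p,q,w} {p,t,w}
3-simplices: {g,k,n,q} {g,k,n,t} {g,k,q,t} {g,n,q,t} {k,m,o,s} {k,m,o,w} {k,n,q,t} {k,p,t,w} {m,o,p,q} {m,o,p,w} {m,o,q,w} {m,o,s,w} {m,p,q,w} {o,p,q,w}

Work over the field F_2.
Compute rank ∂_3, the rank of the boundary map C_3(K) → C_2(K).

rank∂_3=12

n_0=10 n_1=36 n_2=38 n_3=14  [Z2]
∂1: piv[gk,gm,gn,gp,gq,gs,gt,gw,ko] rk=9  ker:km,kn,kp,kq,ks,kt,kw,mn,mo,mp,mq,ms,mt,mw,nq,nt,op,oq,os,ow,pq,pt,pw,qt,qw,sw,tw
∂2: piv[gkn,gkq,gkt,gmp,gmq,gmw,gnq,gnt,gpw,gqt,kmo,kms,kmt,kmw,kos,kow,kpt,kpw,ktw,mop,moq,mpq,mqt,mqw,msw] rk=25  ker:knq,knt,kqt,mos,mow,mpw,nqt,opq,opw,oqw,osw,pqw,ptw
∂3: piv[gknq,gknt,gkqt,gnqt,kmos,kmow,kptw,mopq,mopw,moqw,mosw,mpqw] rk=12  ker:knqt,opqw
rk∂_3=12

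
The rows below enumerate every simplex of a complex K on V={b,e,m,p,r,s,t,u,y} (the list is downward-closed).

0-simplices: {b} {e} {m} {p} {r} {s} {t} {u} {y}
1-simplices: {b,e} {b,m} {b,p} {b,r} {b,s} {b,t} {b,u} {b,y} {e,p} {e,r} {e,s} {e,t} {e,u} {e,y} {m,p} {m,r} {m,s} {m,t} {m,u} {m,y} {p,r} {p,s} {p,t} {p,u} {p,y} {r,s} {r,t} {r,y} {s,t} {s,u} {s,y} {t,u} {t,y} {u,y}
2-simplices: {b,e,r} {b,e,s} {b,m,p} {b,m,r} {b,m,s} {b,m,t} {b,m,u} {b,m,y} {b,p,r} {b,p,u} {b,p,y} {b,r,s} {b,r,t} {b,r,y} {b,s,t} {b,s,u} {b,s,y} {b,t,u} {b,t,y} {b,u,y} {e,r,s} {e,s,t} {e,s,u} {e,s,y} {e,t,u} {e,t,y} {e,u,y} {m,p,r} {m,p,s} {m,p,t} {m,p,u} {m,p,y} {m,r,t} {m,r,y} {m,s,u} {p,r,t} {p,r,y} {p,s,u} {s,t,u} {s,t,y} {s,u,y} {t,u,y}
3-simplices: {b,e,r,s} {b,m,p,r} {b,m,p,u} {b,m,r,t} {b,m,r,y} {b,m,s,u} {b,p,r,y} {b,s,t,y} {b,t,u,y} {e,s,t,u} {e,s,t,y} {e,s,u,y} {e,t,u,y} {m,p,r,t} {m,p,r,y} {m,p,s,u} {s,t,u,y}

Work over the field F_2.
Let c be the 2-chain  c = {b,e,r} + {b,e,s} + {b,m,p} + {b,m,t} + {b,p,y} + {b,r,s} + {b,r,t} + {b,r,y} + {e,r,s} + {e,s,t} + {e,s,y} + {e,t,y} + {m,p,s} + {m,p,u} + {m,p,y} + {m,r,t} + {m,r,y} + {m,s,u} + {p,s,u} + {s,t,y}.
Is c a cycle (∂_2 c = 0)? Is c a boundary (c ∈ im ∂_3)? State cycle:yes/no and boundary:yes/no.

cycle:yes boundary:yes

n_0=9 n_1=34 n_2=42 n_3=17  [Z2]
∂1: piv[be,bm,bp,br,bs,bt,bu,by] rk=8  ker:ep,er,es,et,eu,ey,mp,mr,ms,mt,mu,my,pr,ps,pt,pu,py,rs,rt,ry,st,su,sy,tu,ty,uy
∂2: piv[ber,bes,bmp,bmr,bms,bmt,bmu,bmy,bpr,bpu,bpy,brs,brt,bry,bst,bsu,bsy,btu,bty,buy,est,esu,esy,mps,mpt] rk=25  ker:ers,etu,ety,euy,mpr,mpu,mpy,mrt,mry,msu,prt,pry,psu,stu,sty,suy,tuy
∂3: piv[bers,bmpr,bmpu,bmrt,bmry,bmsu,bpry,bsty,btuy,estu,esty,esuy,etuy,mprt,mpry,mpsu] rk=16  ker:stuy
∂2c = 0
c vs im∂3: reduces to 0 ⇒ boundary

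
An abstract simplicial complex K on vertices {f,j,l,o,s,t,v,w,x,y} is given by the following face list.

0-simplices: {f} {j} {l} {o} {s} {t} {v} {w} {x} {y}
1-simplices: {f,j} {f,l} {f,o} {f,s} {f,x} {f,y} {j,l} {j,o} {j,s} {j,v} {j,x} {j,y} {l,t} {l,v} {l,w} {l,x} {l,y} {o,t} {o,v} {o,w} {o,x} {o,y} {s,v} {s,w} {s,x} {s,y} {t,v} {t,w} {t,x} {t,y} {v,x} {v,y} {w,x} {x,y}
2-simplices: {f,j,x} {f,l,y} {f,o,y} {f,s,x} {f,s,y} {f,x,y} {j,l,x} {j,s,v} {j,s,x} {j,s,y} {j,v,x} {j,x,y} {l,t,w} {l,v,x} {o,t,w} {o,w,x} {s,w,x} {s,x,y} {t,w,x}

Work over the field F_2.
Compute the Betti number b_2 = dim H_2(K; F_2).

n_0=10 n_1=34 n_2=19  [Z2]
∂1: piv[fj,fl,fo,fs,fx,fy,jv,lt,lw] rk=9  ker:jl,jo,js,jx,jy,lv,lx,ly,ot,ov,ow,ox,oy,sv,sw,sx,sy,tv,tw,tx,ty,vx,vy,wx,xy
∂2: piv[fjx,fly,foy,fsx,fsy,fxy,jlx,jsv,jsx,jsy,jvx,ltw,lvx,otw,owx,swx,twx] rk=17  ker:jxy,sxy
b_2=(19−17)−0=2

b_2=2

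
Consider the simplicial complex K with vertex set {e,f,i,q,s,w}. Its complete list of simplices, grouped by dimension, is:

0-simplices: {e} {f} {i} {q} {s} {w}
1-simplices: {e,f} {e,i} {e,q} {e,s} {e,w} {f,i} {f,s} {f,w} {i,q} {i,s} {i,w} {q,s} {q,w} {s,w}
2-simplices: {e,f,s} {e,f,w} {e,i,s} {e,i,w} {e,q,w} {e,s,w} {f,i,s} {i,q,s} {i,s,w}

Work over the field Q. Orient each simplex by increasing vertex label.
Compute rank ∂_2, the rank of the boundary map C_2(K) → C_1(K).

n_0=6 n_1=14 n_2=9  [Q]
∂1: piv[ef,ei,eq,es,ew] rk=5  ker:fi,fs,fw,iq,is,iw,qs,qw,sw
∂2: piv[efs,efw,eis,eiw,eqw,esw,fis,iqs] rk=8  ker:isw
rk∂_2=8

rank∂_2=8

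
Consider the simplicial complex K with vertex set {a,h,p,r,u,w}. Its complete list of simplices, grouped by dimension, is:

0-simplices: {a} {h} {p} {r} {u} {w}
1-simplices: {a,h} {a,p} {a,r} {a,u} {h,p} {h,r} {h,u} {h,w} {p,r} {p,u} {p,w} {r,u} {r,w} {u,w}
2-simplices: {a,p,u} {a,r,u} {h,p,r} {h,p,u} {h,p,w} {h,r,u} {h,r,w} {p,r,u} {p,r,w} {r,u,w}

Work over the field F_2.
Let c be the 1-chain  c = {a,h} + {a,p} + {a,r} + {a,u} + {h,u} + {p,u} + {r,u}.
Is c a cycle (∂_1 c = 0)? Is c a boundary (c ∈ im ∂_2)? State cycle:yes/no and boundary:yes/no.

cycle:yes boundary:no

n_0=6 n_1=14 n_2=10  [Z2]
∂1: piv[ah,ap,ar,au,hw] rk=5  ker:hp,hr,hu,pr,pu,pw,ru,rw,uw
∂2: piv[apu,aru,hpr,hpu,hpw,hru,hrw,ruw] rk=8  ker:pru,prw
∂1c = 0
c vs im∂2: residual ≠ 0 ⇒ not boundary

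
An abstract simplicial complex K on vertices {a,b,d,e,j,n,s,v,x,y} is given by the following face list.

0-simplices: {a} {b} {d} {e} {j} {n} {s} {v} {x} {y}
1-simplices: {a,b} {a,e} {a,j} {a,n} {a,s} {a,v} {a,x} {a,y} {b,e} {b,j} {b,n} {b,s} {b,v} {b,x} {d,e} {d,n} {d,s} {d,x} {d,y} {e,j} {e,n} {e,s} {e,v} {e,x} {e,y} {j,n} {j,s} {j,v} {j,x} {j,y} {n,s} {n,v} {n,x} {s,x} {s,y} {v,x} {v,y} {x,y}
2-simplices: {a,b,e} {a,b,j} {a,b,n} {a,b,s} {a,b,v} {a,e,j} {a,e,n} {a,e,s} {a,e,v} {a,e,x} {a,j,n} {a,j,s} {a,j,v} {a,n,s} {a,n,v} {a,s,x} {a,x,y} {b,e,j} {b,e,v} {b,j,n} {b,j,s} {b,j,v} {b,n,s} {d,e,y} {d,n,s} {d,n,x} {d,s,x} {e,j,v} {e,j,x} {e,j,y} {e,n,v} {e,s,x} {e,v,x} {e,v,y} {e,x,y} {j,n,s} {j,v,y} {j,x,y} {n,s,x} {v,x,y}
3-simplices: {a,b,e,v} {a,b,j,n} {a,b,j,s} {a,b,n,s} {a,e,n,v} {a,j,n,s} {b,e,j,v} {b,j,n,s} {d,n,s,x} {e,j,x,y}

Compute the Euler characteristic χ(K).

n_0=10 n_1=38 n_2=40 n_3=10
χ=+10−38+40−10=2

χ(K)=2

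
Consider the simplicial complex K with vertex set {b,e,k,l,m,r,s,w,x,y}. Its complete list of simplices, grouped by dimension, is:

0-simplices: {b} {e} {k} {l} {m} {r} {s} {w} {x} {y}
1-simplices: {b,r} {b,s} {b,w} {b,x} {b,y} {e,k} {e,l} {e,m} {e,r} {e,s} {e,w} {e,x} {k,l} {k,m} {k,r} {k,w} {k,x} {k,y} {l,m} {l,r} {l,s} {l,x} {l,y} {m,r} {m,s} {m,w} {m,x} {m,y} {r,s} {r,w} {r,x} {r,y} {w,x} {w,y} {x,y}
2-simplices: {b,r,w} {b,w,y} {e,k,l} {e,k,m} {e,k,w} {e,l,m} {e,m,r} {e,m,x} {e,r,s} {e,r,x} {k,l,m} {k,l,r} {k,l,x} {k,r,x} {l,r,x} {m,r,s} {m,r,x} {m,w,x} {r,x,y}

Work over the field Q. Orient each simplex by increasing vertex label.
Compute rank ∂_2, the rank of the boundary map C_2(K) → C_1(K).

rank∂_2=16

n_0=10 n_1=35 n_2=19  [Q]
∂1: piv[br,bs,bw,bx,by,ek,el,em,er] rk=9  ker:es,ew,ex,kl,km,kr,kw,kx,ky,lm,lr,ls,lx,ly,mr,ms,mw,mx,my,rs,rw,rx,ry,wx,wy,xy
∂2: piv[brw,bwy,ekl,ekm,ekw,elm,emr,emx,ers,erx,klr,klx,krx,mrs,mwx,rxy] rk=16  ker:klm,lrx,mrx
rk∂_2=16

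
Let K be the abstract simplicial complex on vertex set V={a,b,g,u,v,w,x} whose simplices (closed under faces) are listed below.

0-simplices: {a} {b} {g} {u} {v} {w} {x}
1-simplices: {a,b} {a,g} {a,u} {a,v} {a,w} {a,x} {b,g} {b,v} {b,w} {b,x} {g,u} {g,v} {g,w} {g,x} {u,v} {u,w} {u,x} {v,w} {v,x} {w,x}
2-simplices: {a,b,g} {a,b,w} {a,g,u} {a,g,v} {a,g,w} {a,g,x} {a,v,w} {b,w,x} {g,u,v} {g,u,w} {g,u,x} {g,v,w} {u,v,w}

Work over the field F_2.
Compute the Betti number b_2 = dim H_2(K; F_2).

b_2=2

n_0=7 n_1=20 n_2=13  [Z2]
∂1: piv[ab,ag,au,av,aw,ax] rk=6  ker:bg,bv,bw,bx,gu,gv,gw,gx,uv,uw,ux,vw,vx,wx
∂2: piv[abg,abw,agu,agv,agw,agx,avw,bwx,guv,guw,gux] rk=11  ker:gvw,uvw
b_2=(13−11)−0=2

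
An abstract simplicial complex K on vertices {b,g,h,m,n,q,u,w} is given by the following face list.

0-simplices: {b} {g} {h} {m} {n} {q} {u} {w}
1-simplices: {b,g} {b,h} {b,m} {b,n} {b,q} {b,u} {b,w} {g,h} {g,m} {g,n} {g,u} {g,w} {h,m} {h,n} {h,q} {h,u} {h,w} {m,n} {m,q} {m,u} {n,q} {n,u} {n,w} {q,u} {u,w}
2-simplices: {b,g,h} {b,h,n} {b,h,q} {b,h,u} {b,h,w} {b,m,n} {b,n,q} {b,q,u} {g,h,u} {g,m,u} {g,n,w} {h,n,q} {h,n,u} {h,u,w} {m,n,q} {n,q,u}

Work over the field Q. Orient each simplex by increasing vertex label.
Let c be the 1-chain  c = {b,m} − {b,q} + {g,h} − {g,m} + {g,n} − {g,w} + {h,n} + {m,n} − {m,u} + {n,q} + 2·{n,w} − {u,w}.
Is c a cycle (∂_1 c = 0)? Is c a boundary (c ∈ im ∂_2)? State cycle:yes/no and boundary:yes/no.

cycle:yes boundary:no

n_0=8 n_1=25 n_2=16  [Q]
∂1: piv[bg,bh,bm,bn,bq,bu,bw] rk=7  ker:gh,gm,gn,gu,gw,hm,hn,hq,hu,hw,mn,mq,mu,nq,nu,nw,qu,uw
∂2: piv[bgh,bhn,bhq,bhu,bhw,bmn,bnq,bqu,ghu,gmu,gnw,hnu,huw,mnq] rk=14  ker:hnq,nqu
∂1c = 0
c vs im∂2: residual ≠ 0 ⇒ not boundary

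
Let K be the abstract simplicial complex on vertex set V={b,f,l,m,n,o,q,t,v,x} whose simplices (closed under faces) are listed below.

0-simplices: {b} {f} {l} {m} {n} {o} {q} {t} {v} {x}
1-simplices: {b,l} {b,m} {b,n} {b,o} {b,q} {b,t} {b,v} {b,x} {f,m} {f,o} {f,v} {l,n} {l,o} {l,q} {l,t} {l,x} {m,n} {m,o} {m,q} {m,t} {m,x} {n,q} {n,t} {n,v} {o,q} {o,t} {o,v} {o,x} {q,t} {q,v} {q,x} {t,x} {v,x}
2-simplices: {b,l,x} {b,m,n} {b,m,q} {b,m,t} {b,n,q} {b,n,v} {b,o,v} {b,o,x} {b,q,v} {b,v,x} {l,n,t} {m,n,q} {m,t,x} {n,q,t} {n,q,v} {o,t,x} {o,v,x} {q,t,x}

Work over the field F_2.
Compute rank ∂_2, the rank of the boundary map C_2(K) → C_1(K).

n_0=10 n_1=33 n_2=18  [Z2]
∂1: piv[bl,bm,bn,bo,bq,bt,bv,bx,fm] rk=9  ker:fo,fv,ln,lo,lq,lt,lx,mn,mo,mq,mt,mx,nq,nt,nv,oq,ot,ov,ox,qt,qv,qx,tx,vx
∂2: piv[blx,bmn,bmq,bmt,bnq,bnv,bov,box,bqv,bvx,lnt,mtx,nqt,otx,qtx] rk=15  ker:mnq,nqv,ovx
rk∂_2=15

rank∂_2=15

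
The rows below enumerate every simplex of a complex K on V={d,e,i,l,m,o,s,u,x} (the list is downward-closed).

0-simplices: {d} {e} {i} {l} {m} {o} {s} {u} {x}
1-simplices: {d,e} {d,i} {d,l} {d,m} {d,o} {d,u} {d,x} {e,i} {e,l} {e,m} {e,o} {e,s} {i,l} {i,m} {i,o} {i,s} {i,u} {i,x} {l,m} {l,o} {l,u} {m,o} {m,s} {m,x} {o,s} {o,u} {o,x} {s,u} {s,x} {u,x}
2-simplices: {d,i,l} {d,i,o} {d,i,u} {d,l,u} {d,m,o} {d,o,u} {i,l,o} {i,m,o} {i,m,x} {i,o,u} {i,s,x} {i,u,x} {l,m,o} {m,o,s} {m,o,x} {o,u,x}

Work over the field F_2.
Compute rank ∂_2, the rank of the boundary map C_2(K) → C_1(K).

n_0=9 n_1=30 n_2=16  [Z2]
∂1: piv[de,di,dl,dm,do,du,dx,es] rk=8  ker:ei,el,em,eo,il,im,io,is,iu,ix,lm,lo,lu,mo,ms,mx,os,ou,ox,su,sx,ux
∂2: piv[dil,dio,diu,dlu,dmo,dou,ilo,imo,imx,isx,iux,lmo,mos,mox] rk=14  ker:iou,oux
rk∂_2=14

rank∂_2=14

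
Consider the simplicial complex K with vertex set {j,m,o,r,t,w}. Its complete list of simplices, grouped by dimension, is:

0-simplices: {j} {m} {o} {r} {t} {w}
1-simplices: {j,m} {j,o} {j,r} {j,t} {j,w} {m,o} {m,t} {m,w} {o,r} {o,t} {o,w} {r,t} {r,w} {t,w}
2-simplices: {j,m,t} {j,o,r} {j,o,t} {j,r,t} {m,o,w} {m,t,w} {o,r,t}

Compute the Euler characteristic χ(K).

χ(K)=-1

n_0=6 n_1=14 n_2=7
χ=+6−14+7=-1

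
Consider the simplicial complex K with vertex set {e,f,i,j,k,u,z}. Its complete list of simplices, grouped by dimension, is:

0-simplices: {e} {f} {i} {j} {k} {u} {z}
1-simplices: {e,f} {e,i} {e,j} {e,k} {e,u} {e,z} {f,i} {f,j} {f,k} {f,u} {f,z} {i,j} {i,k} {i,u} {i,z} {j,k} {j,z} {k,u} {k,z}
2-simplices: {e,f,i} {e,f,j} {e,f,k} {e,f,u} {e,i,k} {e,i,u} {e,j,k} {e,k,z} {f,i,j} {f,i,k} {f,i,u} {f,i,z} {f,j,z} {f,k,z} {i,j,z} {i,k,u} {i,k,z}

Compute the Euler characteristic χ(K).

χ(K)=5

n_0=7 n_1=19 n_2=17
χ=+7−19+17=5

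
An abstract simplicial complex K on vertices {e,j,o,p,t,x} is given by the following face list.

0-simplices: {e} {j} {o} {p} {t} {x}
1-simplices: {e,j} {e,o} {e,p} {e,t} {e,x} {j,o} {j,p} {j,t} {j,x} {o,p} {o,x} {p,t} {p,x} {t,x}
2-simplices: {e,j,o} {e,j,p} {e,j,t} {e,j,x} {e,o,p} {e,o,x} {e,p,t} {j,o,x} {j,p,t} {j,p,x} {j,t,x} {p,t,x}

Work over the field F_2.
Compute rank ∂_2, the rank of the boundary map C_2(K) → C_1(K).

n_0=6 n_1=14 n_2=12  [Z2]
∂1: piv[ej,eo,ep,et,ex] rk=5  ker:jo,jp,jt,jx,op,ox,pt,px,tx
∂2: piv[ejo,ejp,ejt,ejx,eop,eox,ept,jpx,jtx] rk=9  ker:jox,jpt,ptx
rk∂_2=9

rank∂_2=9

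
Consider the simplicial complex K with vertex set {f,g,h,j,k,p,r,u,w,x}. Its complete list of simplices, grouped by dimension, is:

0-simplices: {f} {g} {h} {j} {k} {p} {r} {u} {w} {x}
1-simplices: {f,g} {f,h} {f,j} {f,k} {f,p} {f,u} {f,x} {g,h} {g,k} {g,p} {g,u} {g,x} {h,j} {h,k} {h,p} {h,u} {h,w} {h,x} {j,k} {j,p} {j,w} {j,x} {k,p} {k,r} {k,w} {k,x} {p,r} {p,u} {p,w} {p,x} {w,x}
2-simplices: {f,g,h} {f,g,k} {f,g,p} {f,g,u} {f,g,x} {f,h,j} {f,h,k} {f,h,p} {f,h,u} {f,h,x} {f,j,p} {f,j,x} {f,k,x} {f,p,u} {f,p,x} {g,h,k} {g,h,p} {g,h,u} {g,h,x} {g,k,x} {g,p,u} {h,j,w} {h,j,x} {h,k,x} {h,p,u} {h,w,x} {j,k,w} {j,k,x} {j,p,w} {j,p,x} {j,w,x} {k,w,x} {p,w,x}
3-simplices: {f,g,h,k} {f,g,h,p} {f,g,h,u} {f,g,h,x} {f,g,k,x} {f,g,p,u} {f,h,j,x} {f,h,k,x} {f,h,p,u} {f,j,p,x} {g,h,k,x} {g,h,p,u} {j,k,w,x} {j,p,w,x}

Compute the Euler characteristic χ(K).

χ(K)=-2

n_0=10 n_1=31 n_2=33 n_3=14
χ=+10−31+33−14=-2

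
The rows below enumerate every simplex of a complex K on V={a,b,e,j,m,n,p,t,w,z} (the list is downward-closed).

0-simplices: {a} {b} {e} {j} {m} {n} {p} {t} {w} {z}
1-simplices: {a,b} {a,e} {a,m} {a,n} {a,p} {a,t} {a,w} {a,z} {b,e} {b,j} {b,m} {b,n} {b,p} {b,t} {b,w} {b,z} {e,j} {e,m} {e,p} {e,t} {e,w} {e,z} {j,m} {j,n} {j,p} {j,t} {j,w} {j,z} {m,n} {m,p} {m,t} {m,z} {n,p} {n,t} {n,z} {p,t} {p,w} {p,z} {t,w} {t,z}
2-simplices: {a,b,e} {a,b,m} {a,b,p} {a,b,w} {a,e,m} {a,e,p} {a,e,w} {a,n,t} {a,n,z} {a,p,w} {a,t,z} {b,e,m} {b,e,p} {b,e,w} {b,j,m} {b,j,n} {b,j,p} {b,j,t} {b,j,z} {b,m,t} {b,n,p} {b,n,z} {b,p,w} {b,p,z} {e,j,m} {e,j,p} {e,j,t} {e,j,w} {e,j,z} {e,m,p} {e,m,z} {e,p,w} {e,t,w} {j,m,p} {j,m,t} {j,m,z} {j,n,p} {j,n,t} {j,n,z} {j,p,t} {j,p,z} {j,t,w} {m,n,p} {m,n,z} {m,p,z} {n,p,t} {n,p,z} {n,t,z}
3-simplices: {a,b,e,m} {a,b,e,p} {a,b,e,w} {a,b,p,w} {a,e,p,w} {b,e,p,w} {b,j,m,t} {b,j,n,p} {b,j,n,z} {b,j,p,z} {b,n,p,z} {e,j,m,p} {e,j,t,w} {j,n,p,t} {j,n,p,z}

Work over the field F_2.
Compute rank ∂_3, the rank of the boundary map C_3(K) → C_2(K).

n_0=10 n_1=40 n_2=48 n_3=15  [Z2]
∂1: piv[ab,ae,am,an,ap,at,aw,az,bj] rk=9  ker:be,bm,bn,bp,bt,bw,bz,ej,em,ep,et,ew,ez,jm,jn,jp,jt,jw,jz,mn,mp,mt,mz,np,nt,nz,pt,pw,pz,tw,tz
∂2: piv[abe,abm,abp,abw,aem,aep,aew,ant,anz,apw,atz,bjm,bjn,bjp,bjt,bjz,bmt,bnp,bnz,bpz,ejm,ejt,ejw,ejz,emp,emz,etw,jnt,jpt,mnp] rk=30  ker:bem,bep,bew,bpw,ejp,epw,jmp,jmt,jmz,jnp,jnz,jpz,jtw,mnz,mpz,npt,npz,ntz
∂3: piv[abem,abep,abew,abpw,aepw,bjmt,bjnp,bjnz,bjpz,bnpz,ejmp,ejtw,jnpt] rk=13  ker:bepw,jnpz
rk∂_3=13

rank∂_3=13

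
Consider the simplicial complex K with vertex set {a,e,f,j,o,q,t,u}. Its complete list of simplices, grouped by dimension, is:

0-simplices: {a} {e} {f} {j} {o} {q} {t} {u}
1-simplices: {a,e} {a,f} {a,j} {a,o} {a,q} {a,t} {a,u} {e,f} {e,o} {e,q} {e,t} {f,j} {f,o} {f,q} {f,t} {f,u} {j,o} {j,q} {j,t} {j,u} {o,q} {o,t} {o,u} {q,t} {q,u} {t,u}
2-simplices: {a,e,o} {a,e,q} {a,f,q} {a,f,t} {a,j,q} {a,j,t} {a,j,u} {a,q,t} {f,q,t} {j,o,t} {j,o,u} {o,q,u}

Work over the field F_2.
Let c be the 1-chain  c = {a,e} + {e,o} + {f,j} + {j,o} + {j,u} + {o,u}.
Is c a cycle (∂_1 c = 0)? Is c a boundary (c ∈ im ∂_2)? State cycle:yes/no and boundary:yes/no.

n_0=8 n_1=26 n_2=12  [Z2]
∂1: piv[ae,af,aj,ao,aq,at,au] rk=7  ker:ef,eo,eq,et,fj,fo,fq,ft,fu,jo,jq,jt,ju,oq,ot,ou,qt,qu,tu
∂2: piv[aeo,aeq,afq,aft,ajq,ajt,aju,aqt,jot,jou,oqu] rk=11  ker:fqt
∂1c = {a} + {f} + {j} + {o}

cycle:no boundary:no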